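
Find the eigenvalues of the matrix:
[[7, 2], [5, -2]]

Characteristic equation: det(A - λI) = 0
λ² - (trace)λ + (det) = 0
trace = 7 + -2 = 5, det = (7)(-2) - (2)(5) = -24
λ² - (5)λ + (-24) = 0
λ = (5 ± √((5)² - 4·(-24))) / 2 = (5 ± √121) / 2
Solving: λ = -3, 8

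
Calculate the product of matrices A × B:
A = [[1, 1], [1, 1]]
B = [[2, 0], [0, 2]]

Matrix multiplication:
C[0][0] = 1×2 + 1×0 = 2
C[0][1] = 1×0 + 1×2 = 2
C[1][0] = 1×2 + 1×0 = 2
C[1][1] = 1×0 + 1×2 = 2
Result: [[2, 2], [2, 2]]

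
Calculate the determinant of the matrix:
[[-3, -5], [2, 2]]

For a 2×2 matrix [[a, b], [c, d]], det = ad - bc
det = (-3)(2) - (-5)(2) = -6 - -10 = 4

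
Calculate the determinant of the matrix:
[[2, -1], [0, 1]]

For a 2×2 matrix [[a, b], [c, d]], det = ad - bc
det = (2)(1) - (-1)(0) = 2 - 0 = 2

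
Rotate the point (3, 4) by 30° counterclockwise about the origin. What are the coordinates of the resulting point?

Rotation matrix for 30°: [[cos 30°, -sin 30°], [sin 30°, cos 30°]] ≈ [[0.866025, -0.500000], [0.500000, 0.866025]]
[[0.866025, -0.500000], [0.500000, 0.866025]] × [3, 4]ᵀ ≈ [0.5981, 4.9641]ᵀ
Result: (0.5981, 4.9641)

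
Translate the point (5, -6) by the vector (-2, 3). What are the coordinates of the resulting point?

Translation by (-2, 3) (homogeneous matrix [[1, 0, -2], [0, 1, 3], [0, 0, 1]]):
x' = 5 + -2 = 3
y' = -6 + 3 = -3
Result: (3, -3)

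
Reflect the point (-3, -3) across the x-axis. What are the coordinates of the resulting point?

Reflection across x-axis: (-3, -3) → (-3, 3)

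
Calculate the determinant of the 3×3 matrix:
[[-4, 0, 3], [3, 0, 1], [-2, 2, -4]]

Expansion along first row:
det = -4·det([[0,1],[2,-4]]) - 0·det([[3,1],[-2,-4]]) + 3·det([[3,0],[-2,2]])
    = -4·(0·-4 - 1·2) - 0·(3·-4 - 1·-2) + 3·(3·2 - 0·-2)
    = -4·-2 - 0·-10 + 3·6
    = 8 + 0 + 18 = 26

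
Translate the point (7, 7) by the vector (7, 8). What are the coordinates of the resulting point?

Translation by (7, 8) (homogeneous matrix [[1, 0, 7], [0, 1, 8], [0, 0, 1]]):
x' = 7 + 7 = 14
y' = 7 + 8 = 15
Result: (14, 15)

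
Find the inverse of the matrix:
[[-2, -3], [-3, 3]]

For [[a,b],[c,d]], inverse = (1/det)·[[d,-b],[-c,a]]
det = (-2)(3) - (-3)(-3) = -6 - 9 = -15
Inverse = (1/-15)·[[3, 3], [3, -2]]
= [[-1/5, -1/5], [-1/5, 2/15]]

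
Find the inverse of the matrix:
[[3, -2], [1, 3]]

For [[a,b],[c,d]], inverse = (1/det)·[[d,-b],[-c,a]]
det = (3)(3) - (-2)(1) = 9 - -2 = 11
Inverse = (1/11)·[[3, 2], [-1, 3]]
= [[3/11, 2/11], [-1/11, 3/11]]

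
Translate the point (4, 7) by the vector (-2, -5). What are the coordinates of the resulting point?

Translation by (-2, -5) (homogeneous matrix [[1, 0, -2], [0, 1, -5], [0, 0, 1]]):
x' = 4 + -2 = 2
y' = 7 + -5 = 2
Result: (2, 2)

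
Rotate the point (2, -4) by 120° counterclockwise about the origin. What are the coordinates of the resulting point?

Rotation matrix for 120°: [[cos 120°, -sin 120°], [sin 120°, cos 120°]] ≈ [[-0.500000, -0.866025], [0.866025, -0.500000]]
[[-0.500000, -0.866025], [0.866025, -0.500000]] × [2, -4]ᵀ ≈ [2.4641, 3.7321]ᵀ
Result: (2.4641, 3.7321)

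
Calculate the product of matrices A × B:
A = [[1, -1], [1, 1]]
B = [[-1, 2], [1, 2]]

Matrix multiplication:
C[0][0] = 1×-1 + -1×1 = -2
C[0][1] = 1×2 + -1×2 = 0
C[1][0] = 1×-1 + 1×1 = 0
C[1][1] = 1×2 + 1×2 = 4
Result: [[-2, 0], [0, 4]]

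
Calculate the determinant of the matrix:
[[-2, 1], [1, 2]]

For a 2×2 matrix [[a, b], [c, d]], det = ad - bc
det = (-2)(2) - (1)(1) = -4 - 1 = -5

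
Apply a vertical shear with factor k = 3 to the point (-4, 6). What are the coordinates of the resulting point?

Shear matrix for vertical shear with factor k = 3:
[[1, 0], [3, 1]]
Result: (-4, 6) → (-4, -6)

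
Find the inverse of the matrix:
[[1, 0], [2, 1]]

For [[a,b],[c,d]], inverse = (1/det)·[[d,-b],[-c,a]]
det = (1)(1) - (0)(2) = 1 - 0 = 1
Inverse = [[1, 0], [-2, 1]]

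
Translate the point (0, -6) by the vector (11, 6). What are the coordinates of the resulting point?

Translation by (11, 6) (homogeneous matrix [[1, 0, 11], [0, 1, 6], [0, 0, 1]]):
x' = 0 + 11 = 11
y' = -6 + 6 = 0
Result: (11, 0)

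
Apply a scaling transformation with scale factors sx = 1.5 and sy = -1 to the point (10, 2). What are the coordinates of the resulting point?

Scaling matrix:
[[1.50, 0], [0, -1]]
Result: (10 × 1.5, 2 × -1) = (15, -2)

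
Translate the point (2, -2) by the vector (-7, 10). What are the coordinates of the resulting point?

Translation by (-7, 10) (homogeneous matrix [[1, 0, -7], [0, 1, 10], [0, 0, 1]]):
x' = 2 + -7 = -5
y' = -2 + 10 = 8
Result: (-5, 8)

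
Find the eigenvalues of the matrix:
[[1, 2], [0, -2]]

Characteristic equation: det(A - λI) = 0
λ² - (trace)λ + (det) = 0
trace = 1 + -2 = -1, det = (1)(-2) - (2)(0) = -2
λ² - (-1)λ + (-2) = 0
λ = (-1 ± √((-1)² - 4·(-2))) / 2 = (-1 ± √9) / 2
Solving: λ = -2, 1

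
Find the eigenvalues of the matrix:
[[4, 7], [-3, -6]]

Characteristic equation: det(A - λI) = 0
λ² - (trace)λ + (det) = 0
trace = 4 + -6 = -2, det = (4)(-6) - (7)(-3) = -3
λ² - (-2)λ + (-3) = 0
λ = (-2 ± √((-2)² - 4·(-3))) / 2 = (-2 ± √16) / 2
Solving: λ = -3, 1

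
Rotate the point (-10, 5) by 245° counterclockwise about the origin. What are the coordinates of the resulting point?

Rotation matrix for 245°: [[cos 245°, -sin 245°], [sin 245°, cos 245°]] ≈ [[-0.422618, 0.906308], [-0.906308, -0.422618]]
[[-0.422618, 0.906308], [-0.906308, -0.422618]] × [-10, 5]ᵀ ≈ [8.7577, 6.9500]ᵀ
Result: (8.7577, 6.9500)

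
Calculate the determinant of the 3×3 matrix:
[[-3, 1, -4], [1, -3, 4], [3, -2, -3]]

Expansion along first row:
det = -3·det([[-3,4],[-2,-3]]) - 1·det([[1,4],[3,-3]]) + -4·det([[1,-3],[3,-2]])
    = -3·(-3·-3 - 4·-2) - 1·(1·-3 - 4·3) + -4·(1·-2 - -3·3)
    = -3·17 - 1·-15 + -4·7
    = -51 + 15 + -28 = -64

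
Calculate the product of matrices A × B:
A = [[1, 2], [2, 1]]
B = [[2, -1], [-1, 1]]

Matrix multiplication:
C[0][0] = 1×2 + 2×-1 = 0
C[0][1] = 1×-1 + 2×1 = 1
C[1][0] = 2×2 + 1×-1 = 3
C[1][1] = 2×-1 + 1×1 = -1
Result: [[0, 1], [3, -1]]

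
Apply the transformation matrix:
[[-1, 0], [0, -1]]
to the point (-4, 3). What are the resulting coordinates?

Matrix multiplication:
[[-1, 0], [0, -1]] × [-4, 3]ᵀ
= [(-1)(-4) + (0)(3), (0)(-4) + (-1)(3)]ᵀ
= [4, -3]ᵀ
Result: (4, -3)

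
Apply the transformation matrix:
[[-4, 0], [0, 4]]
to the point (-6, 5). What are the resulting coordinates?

Matrix multiplication:
[[-4, 0], [0, 4]] × [-6, 5]ᵀ
= [(-4)(-6) + (0)(5), (0)(-6) + (4)(5)]ᵀ
= [24, 20]ᵀ
Result: (24, 20)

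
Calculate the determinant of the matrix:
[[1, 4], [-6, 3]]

For a 2×2 matrix [[a, b], [c, d]], det = ad - bc
det = (1)(3) - (4)(-6) = 3 - -24 = 27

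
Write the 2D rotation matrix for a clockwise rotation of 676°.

Rotation matrix formula: [[cos θ, -sin θ], [sin θ, cos θ]]
A clockwise rotation by 676° is equivalent to a counterclockwise rotation by -676°.
For θ = -676°:
cos(-676°) = 0.7193
sin(-676°) = 0.6947
Result: [[0.7193, -0.6947], [0.6947, 0.7193]]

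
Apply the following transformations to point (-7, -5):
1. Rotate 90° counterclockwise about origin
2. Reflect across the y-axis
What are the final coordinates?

Step 1: Rotate 90° → (5, -7)
Step 2: Reflect across y-axis → (-5, -7)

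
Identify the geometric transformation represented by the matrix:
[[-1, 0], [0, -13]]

This matrix represents: non-uniform scaling by sx = -1, sy = -13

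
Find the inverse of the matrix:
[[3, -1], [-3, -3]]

For [[a,b],[c,d]], inverse = (1/det)·[[d,-b],[-c,a]]
det = (3)(-3) - (-1)(-3) = -9 - 3 = -12
Inverse = (1/-12)·[[-3, 1], [3, 3]]
= [[1/4, -1/12], [-1/4, -1/4]]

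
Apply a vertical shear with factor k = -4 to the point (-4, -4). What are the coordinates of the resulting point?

Shear matrix for vertical shear with factor k = -4:
[[1, 0], [-4, 1]]
Result: (-4, -4) → (-4, 12)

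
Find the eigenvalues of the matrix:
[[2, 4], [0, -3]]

Characteristic equation: det(A - λI) = 0
λ² - (trace)λ + (det) = 0
trace = 2 + -3 = -1, det = (2)(-3) - (4)(0) = -6
λ² - (-1)λ + (-6) = 0
λ = (-1 ± √((-1)² - 4·(-6))) / 2 = (-1 ± √25) / 2
Solving: λ = -3, 2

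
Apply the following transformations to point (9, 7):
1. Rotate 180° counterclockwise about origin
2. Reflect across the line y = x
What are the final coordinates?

Step 1: Rotate 180° → (-9, -7)
Step 2: Reflect across line y = x → (-7, -9)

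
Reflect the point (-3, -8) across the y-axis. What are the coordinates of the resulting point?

Reflection across y-axis: (-3, -8) → (3, -8)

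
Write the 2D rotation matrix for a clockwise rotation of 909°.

Rotation matrix formula: [[cos θ, -sin θ], [sin θ, cos θ]]
A clockwise rotation by 909° is equivalent to a counterclockwise rotation by -909°.
For θ = -909°:
cos(-909°) = -0.9877
sin(-909°) = 0.1564
Result: [[-0.9877, -0.1564], [0.1564, -0.9877]]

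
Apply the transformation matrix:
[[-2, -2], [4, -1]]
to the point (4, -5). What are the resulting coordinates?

Matrix multiplication:
[[-2, -2], [4, -1]] × [4, -5]ᵀ
= [(-2)(4) + (-2)(-5), (4)(4) + (-1)(-5)]ᵀ
= [2, 21]ᵀ
Result: (2, 21)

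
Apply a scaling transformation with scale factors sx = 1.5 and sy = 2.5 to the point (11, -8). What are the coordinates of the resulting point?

Scaling matrix:
[[1.50, 0], [0, 2.50]]
Result: (11 × 1.5, -8 × 2.5) = (16.5, -20)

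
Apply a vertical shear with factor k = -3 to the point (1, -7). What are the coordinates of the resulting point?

Shear matrix for vertical shear with factor k = -3:
[[1, 0], [-3, 1]]
Result: (1, -7) → (1, -10)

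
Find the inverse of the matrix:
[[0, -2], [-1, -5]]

For [[a,b],[c,d]], inverse = (1/det)·[[d,-b],[-c,a]]
det = (0)(-5) - (-2)(-1) = 0 - 2 = -2
Inverse = (1/-2)·[[-5, 2], [1, 0]]
= [[5/2, -1], [-1/2, 0]]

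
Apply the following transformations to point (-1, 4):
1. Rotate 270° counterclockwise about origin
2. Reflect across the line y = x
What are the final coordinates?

Step 1: Rotate 270° → (4, 1)
Step 2: Reflect across line y = x → (1, 4)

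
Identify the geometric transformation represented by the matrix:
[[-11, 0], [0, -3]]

This matrix represents: non-uniform scaling by sx = -11, sy = -3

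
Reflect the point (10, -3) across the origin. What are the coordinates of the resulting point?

Reflection across origin: (10, -3) → (-10, 3)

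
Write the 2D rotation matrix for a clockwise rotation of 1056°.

Rotation matrix formula: [[cos θ, -sin θ], [sin θ, cos θ]]
A clockwise rotation by 1056° is equivalent to a counterclockwise rotation by -1056°.
For θ = -1056°:
cos(-1056°) = 0.9135
sin(-1056°) = 0.4067
Result: [[0.9135, -0.4067], [0.4067, 0.9135]]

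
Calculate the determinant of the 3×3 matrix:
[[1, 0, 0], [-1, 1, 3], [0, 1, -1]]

Expansion along first row:
det = 1·det([[1,3],[1,-1]]) - 0·det([[-1,3],[0,-1]]) + 0·det([[-1,1],[0,1]])
    = 1·(1·-1 - 3·1) - 0·(-1·-1 - 3·0) + 0·(-1·1 - 1·0)
    = 1·-4 - 0·1 + 0·-1
    = -4 + 0 + 0 = -4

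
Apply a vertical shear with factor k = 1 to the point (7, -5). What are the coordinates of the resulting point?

Shear matrix for vertical shear with factor k = 1:
[[1, 0], [1, 1]]
Result: (7, -5) → (7, 2)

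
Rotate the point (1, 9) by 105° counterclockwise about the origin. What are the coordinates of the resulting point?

Rotation matrix for 105°: [[cos 105°, -sin 105°], [sin 105°, cos 105°]] ≈ [[-0.258819, -0.965926], [0.965926, -0.258819]]
[[-0.258819, -0.965926], [0.965926, -0.258819]] × [1, 9]ᵀ ≈ [-8.9522, -1.3634]ᵀ
Result: (-8.9522, -1.3634)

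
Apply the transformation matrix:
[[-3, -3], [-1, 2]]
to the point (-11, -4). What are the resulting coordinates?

Matrix multiplication:
[[-3, -3], [-1, 2]] × [-11, -4]ᵀ
= [(-3)(-11) + (-3)(-4), (-1)(-11) + (2)(-4)]ᵀ
= [45, 3]ᵀ
Result: (45, 3)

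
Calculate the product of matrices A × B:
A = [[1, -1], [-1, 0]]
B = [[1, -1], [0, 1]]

Matrix multiplication:
C[0][0] = 1×1 + -1×0 = 1
C[0][1] = 1×-1 + -1×1 = -2
C[1][0] = -1×1 + 0×0 = -1
C[1][1] = -1×-1 + 0×1 = 1
Result: [[1, -2], [-1, 1]]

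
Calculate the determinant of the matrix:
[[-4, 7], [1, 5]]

For a 2×2 matrix [[a, b], [c, d]], det = ad - bc
det = (-4)(5) - (7)(1) = -20 - 7 = -27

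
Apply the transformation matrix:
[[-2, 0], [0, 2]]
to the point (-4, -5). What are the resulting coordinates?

Matrix multiplication:
[[-2, 0], [0, 2]] × [-4, -5]ᵀ
= [(-2)(-4) + (0)(-5), (0)(-4) + (2)(-5)]ᵀ
= [8, -10]ᵀ
Result: (8, -10)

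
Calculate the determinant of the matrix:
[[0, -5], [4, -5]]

For a 2×2 matrix [[a, b], [c, d]], det = ad - bc
det = (0)(-5) - (-5)(4) = 0 - -20 = 20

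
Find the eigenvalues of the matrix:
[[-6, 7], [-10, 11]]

Characteristic equation: det(A - λI) = 0
λ² - (trace)λ + (det) = 0
trace = -6 + 11 = 5, det = (-6)(11) - (7)(-10) = 4
λ² - (5)λ + (4) = 0
λ = (5 ± √((5)² - 4·(4))) / 2 = (5 ± √9) / 2
Solving: λ = 1, 4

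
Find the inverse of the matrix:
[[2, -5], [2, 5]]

For [[a,b],[c,d]], inverse = (1/det)·[[d,-b],[-c,a]]
det = (2)(5) - (-5)(2) = 10 - -10 = 20
Inverse = (1/20)·[[5, 5], [-2, 2]]
= [[1/4, 1/4], [-1/10, 1/10]]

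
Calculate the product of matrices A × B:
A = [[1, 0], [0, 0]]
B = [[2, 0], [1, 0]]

Matrix multiplication:
C[0][0] = 1×2 + 0×1 = 2
C[0][1] = 1×0 + 0×0 = 0
C[1][0] = 0×2 + 0×1 = 0
C[1][1] = 0×0 + 0×0 = 0
Result: [[2, 0], [0, 0]]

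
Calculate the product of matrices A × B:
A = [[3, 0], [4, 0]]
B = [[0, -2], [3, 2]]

Matrix multiplication:
C[0][0] = 3×0 + 0×3 = 0
C[0][1] = 3×-2 + 0×2 = -6
C[1][0] = 4×0 + 0×3 = 0
C[1][1] = 4×-2 + 0×2 = -8
Result: [[0, -6], [0, -8]]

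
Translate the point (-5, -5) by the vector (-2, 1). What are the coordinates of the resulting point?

Translation by (-2, 1) (homogeneous matrix [[1, 0, -2], [0, 1, 1], [0, 0, 1]]):
x' = -5 + -2 = -7
y' = -5 + 1 = -4
Result: (-7, -4)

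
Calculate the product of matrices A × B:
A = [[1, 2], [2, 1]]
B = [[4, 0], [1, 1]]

Matrix multiplication:
C[0][0] = 1×4 + 2×1 = 6
C[0][1] = 1×0 + 2×1 = 2
C[1][0] = 2×4 + 1×1 = 9
C[1][1] = 2×0 + 1×1 = 1
Result: [[6, 2], [9, 1]]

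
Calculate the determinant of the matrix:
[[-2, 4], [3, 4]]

For a 2×2 matrix [[a, b], [c, d]], det = ad - bc
det = (-2)(4) - (4)(3) = -8 - 12 = -20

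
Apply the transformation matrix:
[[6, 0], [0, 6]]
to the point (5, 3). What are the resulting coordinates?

Matrix multiplication:
[[6, 0], [0, 6]] × [5, 3]ᵀ
= [(6)(5) + (0)(3), (0)(5) + (6)(3)]ᵀ
= [30, 18]ᵀ
Result: (30, 18)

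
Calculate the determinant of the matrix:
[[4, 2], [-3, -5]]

For a 2×2 matrix [[a, b], [c, d]], det = ad - bc
det = (4)(-5) - (2)(-3) = -20 - -6 = -14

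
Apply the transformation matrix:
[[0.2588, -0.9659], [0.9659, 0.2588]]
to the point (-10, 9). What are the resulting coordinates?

Matrix multiplication:
[[0.2588, -0.9659], [0.9659, 0.2588]] × [-10, 9]ᵀ
= [(0.2588)(-10) + (-0.9659)(9), (0.9659)(-10) + (0.2588)(9)]ᵀ
= [-11.2811, -7.3298]ᵀ
Result: (-11.2811, -7.3298)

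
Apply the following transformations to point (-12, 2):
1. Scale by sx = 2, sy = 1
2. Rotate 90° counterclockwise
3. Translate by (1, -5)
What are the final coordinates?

Step 1: Scale → (-24, 2)
Step 2: Rotate 90° → (-2, -24)
Step 3: Translate → (-1, -29)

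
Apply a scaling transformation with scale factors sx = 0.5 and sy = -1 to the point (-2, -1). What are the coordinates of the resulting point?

Scaling matrix:
[[0.50, 0], [0, -1]]
Result: (-2 × 0.5, -1 × -1) = (-1, 1)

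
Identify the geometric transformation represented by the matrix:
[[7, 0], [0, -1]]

This matrix represents: non-uniform scaling by sx = 7, sy = -1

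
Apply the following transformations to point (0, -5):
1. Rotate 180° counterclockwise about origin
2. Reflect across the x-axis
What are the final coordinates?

Step 1: Rotate 180° → (0, 5)
Step 2: Reflect across x-axis → (0, -5)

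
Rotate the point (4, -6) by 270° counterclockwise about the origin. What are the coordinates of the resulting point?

Rotation matrix for 270°: [[cos 270°, -sin 270°], [sin 270°, cos 270°]] = [[0, 1], [-1, 0]]
[[0, 1], [-1, 0]] × [4, -6]ᵀ = [-6, -4]ᵀ
Result: (-6, -4)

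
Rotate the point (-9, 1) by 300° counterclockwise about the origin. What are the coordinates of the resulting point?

Rotation matrix for 300°: [[cos 300°, -sin 300°], [sin 300°, cos 300°]] ≈ [[0.500000, 0.866025], [-0.866025, 0.500000]]
[[0.500000, 0.866025], [-0.866025, 0.500000]] × [-9, 1]ᵀ ≈ [-3.6340, 8.2942]ᵀ
Result: (-3.6340, 8.2942)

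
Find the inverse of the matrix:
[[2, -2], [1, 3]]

For [[a,b],[c,d]], inverse = (1/det)·[[d,-b],[-c,a]]
det = (2)(3) - (-2)(1) = 6 - -2 = 8
Inverse = (1/8)·[[3, 2], [-1, 2]]
= [[3/8, 1/4], [-1/8, 1/4]]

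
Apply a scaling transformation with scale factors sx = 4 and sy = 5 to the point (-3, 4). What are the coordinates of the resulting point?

Scaling matrix:
[[4, 0], [0, 5]]
Result: (-3 × 4, 4 × 5) = (-12, 20)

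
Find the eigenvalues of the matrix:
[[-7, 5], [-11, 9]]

Characteristic equation: det(A - λI) = 0
λ² - (trace)λ + (det) = 0
trace = -7 + 9 = 2, det = (-7)(9) - (5)(-11) = -8
λ² - (2)λ + (-8) = 0
λ = (2 ± √((2)² - 4·(-8))) / 2 = (2 ± √36) / 2
Solving: λ = -2, 4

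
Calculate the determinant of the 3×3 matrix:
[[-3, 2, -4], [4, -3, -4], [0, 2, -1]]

Expansion along first row:
det = -3·det([[-3,-4],[2,-1]]) - 2·det([[4,-4],[0,-1]]) + -4·det([[4,-3],[0,2]])
    = -3·(-3·-1 - -4·2) - 2·(4·-1 - -4·0) + -4·(4·2 - -3·0)
    = -3·11 - 2·-4 + -4·8
    = -33 + 8 + -32 = -57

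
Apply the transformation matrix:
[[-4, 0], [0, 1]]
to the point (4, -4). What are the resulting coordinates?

Matrix multiplication:
[[-4, 0], [0, 1]] × [4, -4]ᵀ
= [(-4)(4) + (0)(-4), (0)(4) + (1)(-4)]ᵀ
= [-16, -4]ᵀ
Result: (-16, -4)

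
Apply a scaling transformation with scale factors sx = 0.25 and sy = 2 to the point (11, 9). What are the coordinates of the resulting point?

Scaling matrix:
[[0.25, 0], [0, 2]]
Result: (11 × 0.25, 9 × 2) = (2.75, 18)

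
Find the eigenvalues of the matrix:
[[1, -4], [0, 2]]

Characteristic equation: det(A - λI) = 0
λ² - (trace)λ + (det) = 0
trace = 1 + 2 = 3, det = (1)(2) - (-4)(0) = 2
λ² - (3)λ + (2) = 0
λ = (3 ± √((3)² - 4·(2))) / 2 = (3 ± √1) / 2
Solving: λ = 1, 2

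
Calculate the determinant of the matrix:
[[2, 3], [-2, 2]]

For a 2×2 matrix [[a, b], [c, d]], det = ad - bc
det = (2)(2) - (3)(-2) = 4 - -6 = 10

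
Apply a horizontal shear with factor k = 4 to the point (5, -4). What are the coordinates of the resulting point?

Shear matrix for horizontal shear with factor k = 4:
[[1, 4], [0, 1]]
Result: (5, -4) → (-11, -4)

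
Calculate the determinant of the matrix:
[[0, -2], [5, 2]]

For a 2×2 matrix [[a, b], [c, d]], det = ad - bc
det = (0)(2) - (-2)(5) = 0 - -10 = 10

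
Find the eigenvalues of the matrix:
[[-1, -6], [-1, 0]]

Characteristic equation: det(A - λI) = 0
λ² - (trace)λ + (det) = 0
trace = -1 + 0 = -1, det = (-1)(0) - (-6)(-1) = -6
λ² - (-1)λ + (-6) = 0
λ = (-1 ± √((-1)² - 4·(-6))) / 2 = (-1 ± √25) / 2
Solving: λ = -3, 2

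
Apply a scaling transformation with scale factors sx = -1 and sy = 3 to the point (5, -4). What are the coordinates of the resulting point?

Scaling matrix:
[[-1, 0], [0, 3]]
Result: (5 × -1, -4 × 3) = (-5, -12)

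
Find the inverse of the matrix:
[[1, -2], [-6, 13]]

For [[a,b],[c,d]], inverse = (1/det)·[[d,-b],[-c,a]]
det = (1)(13) - (-2)(-6) = 13 - 12 = 1
Inverse = [[13, 2], [6, 1]]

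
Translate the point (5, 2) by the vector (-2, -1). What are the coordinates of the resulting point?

Translation by (-2, -1) (homogeneous matrix [[1, 0, -2], [0, 1, -1], [0, 0, 1]]):
x' = 5 + -2 = 3
y' = 2 + -1 = 1
Result: (3, 1)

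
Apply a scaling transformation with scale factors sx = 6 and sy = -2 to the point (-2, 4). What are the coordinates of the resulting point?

Scaling matrix:
[[6, 0], [0, -2]]
Result: (-2 × 6, 4 × -2) = (-12, -8)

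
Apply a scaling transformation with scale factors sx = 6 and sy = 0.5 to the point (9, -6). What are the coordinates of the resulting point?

Scaling matrix:
[[6, 0], [0, 0.50]]
Result: (9 × 6, -6 × 0.5) = (54, -3)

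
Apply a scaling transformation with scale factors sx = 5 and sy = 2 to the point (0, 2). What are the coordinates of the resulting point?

Scaling matrix:
[[5, 0], [0, 2]]
Result: (0 × 5, 2 × 2) = (0, 4)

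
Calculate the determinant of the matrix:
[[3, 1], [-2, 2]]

For a 2×2 matrix [[a, b], [c, d]], det = ad - bc
det = (3)(2) - (1)(-2) = 6 - -2 = 8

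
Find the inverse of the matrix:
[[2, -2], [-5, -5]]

For [[a,b],[c,d]], inverse = (1/det)·[[d,-b],[-c,a]]
det = (2)(-5) - (-2)(-5) = -10 - 10 = -20
Inverse = (1/-20)·[[-5, 2], [5, 2]]
= [[1/4, -1/10], [-1/4, -1/10]]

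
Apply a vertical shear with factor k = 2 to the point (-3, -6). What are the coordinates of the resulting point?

Shear matrix for vertical shear with factor k = 2:
[[1, 0], [2, 1]]
Result: (-3, -6) → (-3, -12)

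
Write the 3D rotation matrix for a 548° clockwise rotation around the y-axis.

Rotation matrix for clockwise 548° around y-axis:
A clockwise rotation by 548° is a counterclockwise rotation by -548°.
cos(-548°) = -0.9903, sin(-548°) = 0.1392
Result: [[-0.9903, 0, 0.1392], [0, 1, 0], [-0.1392, 0, -0.9903]]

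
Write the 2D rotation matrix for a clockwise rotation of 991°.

Rotation matrix formula: [[cos θ, -sin θ], [sin θ, cos θ]]
A clockwise rotation by 991° is equivalent to a counterclockwise rotation by -991°.
For θ = -991°:
cos(-991°) = 0.0175
sin(-991°) = 0.9998
Result: [[0.0175, -0.9998], [0.9998, 0.0175]]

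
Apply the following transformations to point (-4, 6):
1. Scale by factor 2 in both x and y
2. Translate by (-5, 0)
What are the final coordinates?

Step 1: Scale (-4, 6) by 2 → (-8, 12)
Step 2: Translate by (-5, 0) → (-13, 12)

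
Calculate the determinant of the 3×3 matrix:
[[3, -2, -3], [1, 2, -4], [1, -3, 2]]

Expansion along first row:
det = 3·det([[2,-4],[-3,2]]) - -2·det([[1,-4],[1,2]]) + -3·det([[1,2],[1,-3]])
    = 3·(2·2 - -4·-3) - -2·(1·2 - -4·1) + -3·(1·-3 - 2·1)
    = 3·-8 - -2·6 + -3·-5
    = -24 + 12 + 15 = 3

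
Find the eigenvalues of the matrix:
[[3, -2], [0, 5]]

Characteristic equation: det(A - λI) = 0
λ² - (trace)λ + (det) = 0
trace = 3 + 5 = 8, det = (3)(5) - (-2)(0) = 15
λ² - (8)λ + (15) = 0
λ = (8 ± √((8)² - 4·(15))) / 2 = (8 ± √4) / 2
Solving: λ = 3, 5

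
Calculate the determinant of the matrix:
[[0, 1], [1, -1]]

For a 2×2 matrix [[a, b], [c, d]], det = ad - bc
det = (0)(-1) - (1)(1) = 0 - 1 = -1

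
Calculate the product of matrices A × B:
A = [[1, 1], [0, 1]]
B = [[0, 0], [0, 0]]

Matrix multiplication:
C[0][0] = 1×0 + 1×0 = 0
C[0][1] = 1×0 + 1×0 = 0
C[1][0] = 0×0 + 1×0 = 0
C[1][1] = 0×0 + 1×0 = 0
Result: [[0, 0], [0, 0]]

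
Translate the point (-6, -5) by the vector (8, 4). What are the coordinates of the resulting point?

Translation by (8, 4) (homogeneous matrix [[1, 0, 8], [0, 1, 4], [0, 0, 1]]):
x' = -6 + 8 = 2
y' = -5 + 4 = -1
Result: (2, -1)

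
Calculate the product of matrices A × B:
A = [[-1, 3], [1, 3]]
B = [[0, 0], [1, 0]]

Matrix multiplication:
C[0][0] = -1×0 + 3×1 = 3
C[0][1] = -1×0 + 3×0 = 0
C[1][0] = 1×0 + 3×1 = 3
C[1][1] = 1×0 + 3×0 = 0
Result: [[3, 0], [3, 0]]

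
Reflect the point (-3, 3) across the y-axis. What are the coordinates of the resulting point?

Reflection across y-axis: (-3, 3) → (3, 3)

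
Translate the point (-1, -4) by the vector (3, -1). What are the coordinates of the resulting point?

Translation by (3, -1) (homogeneous matrix [[1, 0, 3], [0, 1, -1], [0, 0, 1]]):
x' = -1 + 3 = 2
y' = -4 + -1 = -5
Result: (2, -5)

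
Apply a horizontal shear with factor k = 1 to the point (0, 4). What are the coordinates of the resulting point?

Shear matrix for horizontal shear with factor k = 1:
[[1, 1], [0, 1]]
Result: (0, 4) → (4, 4)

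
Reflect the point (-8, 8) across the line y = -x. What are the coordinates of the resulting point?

Reflection across line y = -x: (-8, 8) → (-8, 8)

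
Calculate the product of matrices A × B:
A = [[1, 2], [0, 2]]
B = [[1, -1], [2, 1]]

Matrix multiplication:
C[0][0] = 1×1 + 2×2 = 5
C[0][1] = 1×-1 + 2×1 = 1
C[1][0] = 0×1 + 2×2 = 4
C[1][1] = 0×-1 + 2×1 = 2
Result: [[5, 1], [4, 2]]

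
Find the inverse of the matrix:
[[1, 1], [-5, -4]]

For [[a,b],[c,d]], inverse = (1/det)·[[d,-b],[-c,a]]
det = (1)(-4) - (1)(-5) = -4 - -5 = 1
Inverse = [[-4, -1], [5, 1]]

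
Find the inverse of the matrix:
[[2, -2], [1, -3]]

For [[a,b],[c,d]], inverse = (1/det)·[[d,-b],[-c,a]]
det = (2)(-3) - (-2)(1) = -6 - -2 = -4
Inverse = (1/-4)·[[-3, 2], [-1, 2]]
= [[3/4, -1/2], [1/4, -1/2]]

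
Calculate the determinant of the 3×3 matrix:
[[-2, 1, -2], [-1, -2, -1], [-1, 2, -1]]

Expansion along first row:
det = -2·det([[-2,-1],[2,-1]]) - 1·det([[-1,-1],[-1,-1]]) + -2·det([[-1,-2],[-1,2]])
    = -2·(-2·-1 - -1·2) - 1·(-1·-1 - -1·-1) + -2·(-1·2 - -2·-1)
    = -2·4 - 1·0 + -2·-4
    = -8 + 0 + 8 = 0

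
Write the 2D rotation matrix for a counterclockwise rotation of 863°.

Rotation matrix formula: [[cos θ, -sin θ], [sin θ, cos θ]]
For θ = 863°:
cos(863°) = -0.7986
sin(863°) = 0.6018
Result: [[-0.7986, -0.6018], [0.6018, -0.7986]]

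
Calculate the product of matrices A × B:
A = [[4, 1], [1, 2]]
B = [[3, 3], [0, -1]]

Matrix multiplication:
C[0][0] = 4×3 + 1×0 = 12
C[0][1] = 4×3 + 1×-1 = 11
C[1][0] = 1×3 + 2×0 = 3
C[1][1] = 1×3 + 2×-1 = 1
Result: [[12, 11], [3, 1]]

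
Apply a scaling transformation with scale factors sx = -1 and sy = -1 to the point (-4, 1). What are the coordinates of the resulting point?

Scaling matrix:
[[-1, 0], [0, -1]]
Result: (-4 × -1, 1 × -1) = (4, -1)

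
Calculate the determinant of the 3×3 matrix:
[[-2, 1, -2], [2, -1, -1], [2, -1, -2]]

Expansion along first row:
det = -2·det([[-1,-1],[-1,-2]]) - 1·det([[2,-1],[2,-2]]) + -2·det([[2,-1],[2,-1]])
    = -2·(-1·-2 - -1·-1) - 1·(2·-2 - -1·2) + -2·(2·-1 - -1·2)
    = -2·1 - 1·-2 + -2·0
    = -2 + 2 + 0 = 0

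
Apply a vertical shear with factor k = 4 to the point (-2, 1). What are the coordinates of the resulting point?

Shear matrix for vertical shear with factor k = 4:
[[1, 0], [4, 1]]
Result: (-2, 1) → (-2, -7)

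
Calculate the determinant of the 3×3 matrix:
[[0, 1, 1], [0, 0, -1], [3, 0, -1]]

Expansion along first row:
det = 0·det([[0,-1],[0,-1]]) - 1·det([[0,-1],[3,-1]]) + 1·det([[0,0],[3,0]])
    = 0·(0·-1 - -1·0) - 1·(0·-1 - -1·3) + 1·(0·0 - 0·3)
    = 0·0 - 1·3 + 1·0
    = 0 + -3 + 0 = -3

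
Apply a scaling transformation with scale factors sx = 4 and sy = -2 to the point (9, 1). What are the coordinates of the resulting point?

Scaling matrix:
[[4, 0], [0, -2]]
Result: (9 × 4, 1 × -2) = (36, -2)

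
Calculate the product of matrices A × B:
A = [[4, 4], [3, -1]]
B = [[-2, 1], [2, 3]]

Matrix multiplication:
C[0][0] = 4×-2 + 4×2 = 0
C[0][1] = 4×1 + 4×3 = 16
C[1][0] = 3×-2 + -1×2 = -8
C[1][1] = 3×1 + -1×3 = 0
Result: [[0, 16], [-8, 0]]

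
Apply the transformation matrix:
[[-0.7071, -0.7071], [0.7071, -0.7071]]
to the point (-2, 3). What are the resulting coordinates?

Matrix multiplication:
[[-0.7071, -0.7071], [0.7071, -0.7071]] × [-2, 3]ᵀ
= [(-0.7071)(-2) + (-0.7071)(3), (0.7071)(-2) + (-0.7071)(3)]ᵀ
= [-0.7071, -3.5355]ᵀ
Result: (-0.7071, -3.5355)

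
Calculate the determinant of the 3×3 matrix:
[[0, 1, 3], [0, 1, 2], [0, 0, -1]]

Expansion along first row:
det = 0·det([[1,2],[0,-1]]) - 1·det([[0,2],[0,-1]]) + 3·det([[0,1],[0,0]])
    = 0·(1·-1 - 2·0) - 1·(0·-1 - 2·0) + 3·(0·0 - 1·0)
    = 0·-1 - 1·0 + 3·0
    = 0 + 0 + 0 = 0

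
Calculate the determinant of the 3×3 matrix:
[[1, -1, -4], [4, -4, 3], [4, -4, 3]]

Expansion along first row:
det = 1·det([[-4,3],[-4,3]]) - -1·det([[4,3],[4,3]]) + -4·det([[4,-4],[4,-4]])
    = 1·(-4·3 - 3·-4) - -1·(4·3 - 3·4) + -4·(4·-4 - -4·4)
    = 1·0 - -1·0 + -4·0
    = 0 + 0 + 0 = 0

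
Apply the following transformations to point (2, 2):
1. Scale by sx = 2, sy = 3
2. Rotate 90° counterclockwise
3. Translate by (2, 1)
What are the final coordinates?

Step 1: Scale → (4, 6)
Step 2: Rotate 90° → (-6, 4)
Step 3: Translate → (-4, 5)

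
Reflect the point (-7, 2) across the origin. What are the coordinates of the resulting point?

Reflection across origin: (-7, 2) → (7, -2)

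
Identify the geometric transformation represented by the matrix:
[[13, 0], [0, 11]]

This matrix represents: non-uniform scaling by sx = 13, sy = 11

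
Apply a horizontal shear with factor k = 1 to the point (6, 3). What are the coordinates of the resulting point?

Shear matrix for horizontal shear with factor k = 1:
[[1, 1], [0, 1]]
Result: (6, 3) → (9, 3)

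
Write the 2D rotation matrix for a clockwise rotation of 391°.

Rotation matrix formula: [[cos θ, -sin θ], [sin θ, cos θ]]
A clockwise rotation by 391° is equivalent to a counterclockwise rotation by -391°.
For θ = -391°:
cos(-391°) = 0.8572
sin(-391°) = -0.5150
Result: [[0.8572, 0.5150], [-0.5150, 0.8572]]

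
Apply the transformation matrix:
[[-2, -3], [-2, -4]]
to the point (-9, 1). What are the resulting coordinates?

Matrix multiplication:
[[-2, -3], [-2, -4]] × [-9, 1]ᵀ
= [(-2)(-9) + (-3)(1), (-2)(-9) + (-4)(1)]ᵀ
= [15, 14]ᵀ
Result: (15, 14)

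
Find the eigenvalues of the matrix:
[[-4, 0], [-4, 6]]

Characteristic equation: det(A - λI) = 0
λ² - (trace)λ + (det) = 0
trace = -4 + 6 = 2, det = (-4)(6) - (0)(-4) = -24
λ² - (2)λ + (-24) = 0
λ = (2 ± √((2)² - 4·(-24))) / 2 = (2 ± √100) / 2
Solving: λ = -4, 6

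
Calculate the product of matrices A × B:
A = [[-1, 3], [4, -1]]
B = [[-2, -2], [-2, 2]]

Matrix multiplication:
C[0][0] = -1×-2 + 3×-2 = -4
C[0][1] = -1×-2 + 3×2 = 8
C[1][0] = 4×-2 + -1×-2 = -6
C[1][1] = 4×-2 + -1×2 = -10
Result: [[-4, 8], [-6, -10]]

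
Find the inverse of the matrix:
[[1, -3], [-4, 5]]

For [[a,b],[c,d]], inverse = (1/det)·[[d,-b],[-c,a]]
det = (1)(5) - (-3)(-4) = 5 - 12 = -7
Inverse = (1/-7)·[[5, 3], [4, 1]]
= [[-5/7, -3/7], [-4/7, -1/7]]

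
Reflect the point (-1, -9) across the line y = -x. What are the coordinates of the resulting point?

Reflection across line y = -x: (-1, -9) → (9, 1)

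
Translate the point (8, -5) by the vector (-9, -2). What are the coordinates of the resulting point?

Translation by (-9, -2) (homogeneous matrix [[1, 0, -9], [0, 1, -2], [0, 0, 1]]):
x' = 8 + -9 = -1
y' = -5 + -2 = -7
Result: (-1, -7)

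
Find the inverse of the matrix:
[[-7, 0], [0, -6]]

For [[a,b],[c,d]], inverse = (1/det)·[[d,-b],[-c,a]]
det = (-7)(-6) - (0)(0) = 42 - 0 = 42
Inverse = (1/42)·[[-6, 0], [0, -7]]
= [[-1/7, 0], [0, -1/6]]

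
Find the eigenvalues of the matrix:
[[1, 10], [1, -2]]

Characteristic equation: det(A - λI) = 0
λ² - (trace)λ + (det) = 0
trace = 1 + -2 = -1, det = (1)(-2) - (10)(1) = -12
λ² - (-1)λ + (-12) = 0
λ = (-1 ± √((-1)² - 4·(-12))) / 2 = (-1 ± √49) / 2
Solving: λ = -4, 3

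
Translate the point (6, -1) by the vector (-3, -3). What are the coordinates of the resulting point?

Translation by (-3, -3) (homogeneous matrix [[1, 0, -3], [0, 1, -3], [0, 0, 1]]):
x' = 6 + -3 = 3
y' = -1 + -3 = -4
Result: (3, -4)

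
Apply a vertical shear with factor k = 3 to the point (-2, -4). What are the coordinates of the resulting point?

Shear matrix for vertical shear with factor k = 3:
[[1, 0], [3, 1]]
Result: (-2, -4) → (-2, -10)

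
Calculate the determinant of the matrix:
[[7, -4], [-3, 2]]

For a 2×2 matrix [[a, b], [c, d]], det = ad - bc
det = (7)(2) - (-4)(-3) = 14 - 12 = 2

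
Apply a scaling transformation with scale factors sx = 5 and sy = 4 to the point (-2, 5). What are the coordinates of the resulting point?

Scaling matrix:
[[5, 0], [0, 4]]
Result: (-2 × 5, 5 × 4) = (-10, 20)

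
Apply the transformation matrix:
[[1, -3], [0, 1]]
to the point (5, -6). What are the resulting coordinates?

Matrix multiplication:
[[1, -3], [0, 1]] × [5, -6]ᵀ
= [(1)(5) + (-3)(-6), (0)(5) + (1)(-6)]ᵀ
= [23, -6]ᵀ
Result: (23, -6)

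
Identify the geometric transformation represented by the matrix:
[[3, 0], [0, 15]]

This matrix represents: non-uniform scaling by sx = 3, sy = 15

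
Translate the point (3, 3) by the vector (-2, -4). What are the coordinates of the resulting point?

Translation by (-2, -4) (homogeneous matrix [[1, 0, -2], [0, 1, -4], [0, 0, 1]]):
x' = 3 + -2 = 1
y' = 3 + -4 = -1
Result: (1, -1)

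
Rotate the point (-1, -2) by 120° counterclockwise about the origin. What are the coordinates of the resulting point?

Rotation matrix for 120°: [[cos 120°, -sin 120°], [sin 120°, cos 120°]] ≈ [[-0.500000, -0.866025], [0.866025, -0.500000]]
[[-0.500000, -0.866025], [0.866025, -0.500000]] × [-1, -2]ᵀ ≈ [2.2321, 0.1340]ᵀ
Result: (2.2321, 0.1340)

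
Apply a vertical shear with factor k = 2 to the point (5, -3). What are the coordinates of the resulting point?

Shear matrix for vertical shear with factor k = 2:
[[1, 0], [2, 1]]
Result: (5, -3) → (5, 7)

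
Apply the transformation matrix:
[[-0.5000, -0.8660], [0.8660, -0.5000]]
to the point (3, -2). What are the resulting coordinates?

Matrix multiplication:
[[-0.5000, -0.8660], [0.8660, -0.5000]] × [3, -2]ᵀ
= [(-0.5000)(3) + (-0.8660)(-2), (0.8660)(3) + (-0.5000)(-2)]ᵀ
= [0.2320, 3.5980]ᵀ
Result: (0.2320, 3.5980)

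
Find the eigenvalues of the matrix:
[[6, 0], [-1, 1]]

Characteristic equation: det(A - λI) = 0
λ² - (trace)λ + (det) = 0
trace = 6 + 1 = 7, det = (6)(1) - (0)(-1) = 6
λ² - (7)λ + (6) = 0
λ = (7 ± √((7)² - 4·(6))) / 2 = (7 ± √25) / 2
Solving: λ = 1, 6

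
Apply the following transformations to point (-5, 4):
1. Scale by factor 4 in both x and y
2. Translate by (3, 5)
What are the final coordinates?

Step 1: Scale (-5, 4) by 4 → (-20, 16)
Step 2: Translate by (3, 5) → (-17, 21)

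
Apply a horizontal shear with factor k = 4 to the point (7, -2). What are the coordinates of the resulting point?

Shear matrix for horizontal shear with factor k = 4:
[[1, 4], [0, 1]]
Result: (7, -2) → (-1, -2)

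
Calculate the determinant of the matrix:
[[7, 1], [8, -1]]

For a 2×2 matrix [[a, b], [c, d]], det = ad - bc
det = (7)(-1) - (1)(8) = -7 - 8 = -15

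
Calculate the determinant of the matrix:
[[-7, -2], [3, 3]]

For a 2×2 matrix [[a, b], [c, d]], det = ad - bc
det = (-7)(3) - (-2)(3) = -21 - -6 = -15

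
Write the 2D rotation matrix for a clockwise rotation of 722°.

Rotation matrix formula: [[cos θ, -sin θ], [sin θ, cos θ]]
A clockwise rotation by 722° is equivalent to a counterclockwise rotation by -722°.
For θ = -722°:
cos(-722°) = 0.9994
sin(-722°) = -0.0349
Result: [[0.9994, 0.0349], [-0.0349, 0.9994]]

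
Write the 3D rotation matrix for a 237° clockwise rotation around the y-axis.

Rotation matrix for clockwise 237° around y-axis:
A clockwise rotation by 237° is a counterclockwise rotation by -237°.
cos(-237°) = -0.5446, sin(-237°) = 0.8387
Result: [[-0.5446, 0, 0.8387], [0, 1, 0], [-0.8387, 0, -0.5446]]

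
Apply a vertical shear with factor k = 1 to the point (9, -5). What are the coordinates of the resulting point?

Shear matrix for vertical shear with factor k = 1:
[[1, 0], [1, 1]]
Result: (9, -5) → (9, 4)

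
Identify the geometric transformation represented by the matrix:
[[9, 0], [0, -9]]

This matrix represents: non-uniform scaling by sx = 9, sy = -9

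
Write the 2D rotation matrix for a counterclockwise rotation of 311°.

Rotation matrix formula: [[cos θ, -sin θ], [sin θ, cos θ]]
For θ = 311°:
cos(311°) = 0.6561
sin(311°) = -0.7547
Result: [[0.6561, 0.7547], [-0.7547, 0.6561]]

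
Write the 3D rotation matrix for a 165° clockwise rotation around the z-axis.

Rotation matrix for clockwise 165° around z-axis:
A clockwise rotation by 165° is a counterclockwise rotation by -165°.
cos(-165°) = -0.9659, sin(-165°) = -0.2588
Result: [[-0.9659, 0.2588, 0], [-0.2588, -0.9659, 0], [0, 0, 1]]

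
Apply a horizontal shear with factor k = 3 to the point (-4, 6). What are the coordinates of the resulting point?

Shear matrix for horizontal shear with factor k = 3:
[[1, 3], [0, 1]]
Result: (-4, 6) → (14, 6)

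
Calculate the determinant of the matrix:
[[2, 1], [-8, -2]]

For a 2×2 matrix [[a, b], [c, d]], det = ad - bc
det = (2)(-2) - (1)(-8) = -4 - -8 = 4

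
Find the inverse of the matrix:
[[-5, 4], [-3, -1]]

For [[a,b],[c,d]], inverse = (1/det)·[[d,-b],[-c,a]]
det = (-5)(-1) - (4)(-3) = 5 - -12 = 17
Inverse = (1/17)·[[-1, -4], [3, -5]]
= [[-1/17, -4/17], [3/17, -5/17]]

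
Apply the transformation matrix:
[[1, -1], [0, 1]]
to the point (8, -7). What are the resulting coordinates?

Matrix multiplication:
[[1, -1], [0, 1]] × [8, -7]ᵀ
= [(1)(8) + (-1)(-7), (0)(8) + (1)(-7)]ᵀ
= [15, -7]ᵀ
Result: (15, -7)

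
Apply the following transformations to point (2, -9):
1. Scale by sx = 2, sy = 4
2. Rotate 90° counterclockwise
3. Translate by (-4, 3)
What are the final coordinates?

Step 1: Scale → (4, -36)
Step 2: Rotate 90° → (36, 4)
Step 3: Translate → (32, 7)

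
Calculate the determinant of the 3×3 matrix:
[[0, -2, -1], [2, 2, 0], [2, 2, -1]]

Expansion along first row:
det = 0·det([[2,0],[2,-1]]) - -2·det([[2,0],[2,-1]]) + -1·det([[2,2],[2,2]])
    = 0·(2·-1 - 0·2) - -2·(2·-1 - 0·2) + -1·(2·2 - 2·2)
    = 0·-2 - -2·-2 + -1·0
    = 0 + -4 + 0 = -4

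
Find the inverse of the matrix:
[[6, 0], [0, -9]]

For [[a,b],[c,d]], inverse = (1/det)·[[d,-b],[-c,a]]
det = (6)(-9) - (0)(0) = -54 - 0 = -54
Inverse = (1/-54)·[[-9, 0], [0, 6]]
= [[1/6, 0], [0, -1/9]]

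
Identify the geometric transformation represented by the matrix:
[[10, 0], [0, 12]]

This matrix represents: non-uniform scaling by sx = 10, sy = 12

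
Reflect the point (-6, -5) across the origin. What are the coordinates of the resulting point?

Reflection across origin: (-6, -5) → (6, 5)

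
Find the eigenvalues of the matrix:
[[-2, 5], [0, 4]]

Characteristic equation: det(A - λI) = 0
λ² - (trace)λ + (det) = 0
trace = -2 + 4 = 2, det = (-2)(4) - (5)(0) = -8
λ² - (2)λ + (-8) = 0
λ = (2 ± √((2)² - 4·(-8))) / 2 = (2 ± √36) / 2
Solving: λ = -2, 4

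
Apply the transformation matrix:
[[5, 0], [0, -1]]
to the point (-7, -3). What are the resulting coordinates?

Matrix multiplication:
[[5, 0], [0, -1]] × [-7, -3]ᵀ
= [(5)(-7) + (0)(-3), (0)(-7) + (-1)(-3)]ᵀ
= [-35, 3]ᵀ
Result: (-35, 3)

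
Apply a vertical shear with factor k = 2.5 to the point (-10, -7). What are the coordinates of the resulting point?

Shear matrix for vertical shear with factor k = 2.5:
[[1, 0], [2.50, 1]]
Result: (-10, -7) → (-10, -32)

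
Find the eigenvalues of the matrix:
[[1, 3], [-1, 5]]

Characteristic equation: det(A - λI) = 0
λ² - (trace)λ + (det) = 0
trace = 1 + 5 = 6, det = (1)(5) - (3)(-1) = 8
λ² - (6)λ + (8) = 0
λ = (6 ± √((6)² - 4·(8))) / 2 = (6 ± √4) / 2
Solving: λ = 2, 4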